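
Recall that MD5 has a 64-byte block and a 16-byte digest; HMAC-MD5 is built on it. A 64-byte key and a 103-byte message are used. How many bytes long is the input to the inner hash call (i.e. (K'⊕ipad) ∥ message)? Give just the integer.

Key is 64 ≤ 64 bytes, zero-padded: |K'| = 64.
Inner input = (K'⊕ipad) ∥ m → 64 + 103 = 167 bytes.

167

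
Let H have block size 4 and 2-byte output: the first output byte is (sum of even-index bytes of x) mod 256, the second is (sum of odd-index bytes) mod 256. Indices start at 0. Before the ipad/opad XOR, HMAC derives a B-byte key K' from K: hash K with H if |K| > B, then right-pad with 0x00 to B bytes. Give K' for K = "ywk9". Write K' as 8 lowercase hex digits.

Key "ywk9" = 79 77 6b 39 is exactly B = 4 bytes: K' = 79 77 6b 39.

79776b39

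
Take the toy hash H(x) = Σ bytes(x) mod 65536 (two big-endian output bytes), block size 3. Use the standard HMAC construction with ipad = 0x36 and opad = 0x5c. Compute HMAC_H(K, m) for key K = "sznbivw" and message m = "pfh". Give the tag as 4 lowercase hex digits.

01d9

Key "sznbivw" = 73 7a 6e 62 69 76 77 is 7 bytes > B = 3, so hash it first: H(key) = 03 13, then zero-pad to 3 bytes: K' = 03 13 00.
K' ⊕ ipad = 35 25 36.  K' ⊕ opad = 5f 4f 5c.
Inner input = (K'⊕ipad) ∥ m = 35 25 36 ∥ 70 66 68.
Inner hash: sum = 53+37+54+112+102+104 = 462 → 01 ce.
Outer input = (K'⊕opad) ∥ inner = 5f 4f 5c ∥ 01 ce.
Outer hash (tag): sum = 95+79+92+1+206 = 473 → 01 d9.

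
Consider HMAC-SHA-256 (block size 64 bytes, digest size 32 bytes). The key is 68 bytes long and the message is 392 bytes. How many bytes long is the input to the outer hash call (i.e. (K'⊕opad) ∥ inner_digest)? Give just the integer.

96

Key is 68 > 64 bytes, so it is hashed to 32 bytes then zero-padded to 64: |K'| = 64.
Outer input = (K'⊕opad) ∥ H(inner) → 64 + 32 = 96 bytes.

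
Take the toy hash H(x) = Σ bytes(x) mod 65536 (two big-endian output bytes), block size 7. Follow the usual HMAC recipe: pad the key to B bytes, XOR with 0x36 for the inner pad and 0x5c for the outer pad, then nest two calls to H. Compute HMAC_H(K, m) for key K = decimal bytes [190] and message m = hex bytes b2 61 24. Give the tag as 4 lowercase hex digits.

0310

Key decimal bytes [190] = be is 1 byte ≤ B = 7; zero-pad to 7 bytes: K' = be 00 00 00 00 00 00.
K' ⊕ ipad = 88 36 36 36 36 36 36.  K' ⊕ opad = e2 5c 5c 5c 5c 5c 5c.
Inner input = (K'⊕ipad) ∥ m = 88 36 36 36 36 36 36 ∥ b2 61 24.
Inner hash: sum = 136+54+54+54+54+54+54+178+97+36 = 771 → 03 03.
Outer input = (K'⊕opad) ∥ inner = e2 5c 5c 5c 5c 5c 5c ∥ 03 03.
Outer hash (tag): sum = 226+92+92+92+92+92+92+3+3 = 784 → 03 10.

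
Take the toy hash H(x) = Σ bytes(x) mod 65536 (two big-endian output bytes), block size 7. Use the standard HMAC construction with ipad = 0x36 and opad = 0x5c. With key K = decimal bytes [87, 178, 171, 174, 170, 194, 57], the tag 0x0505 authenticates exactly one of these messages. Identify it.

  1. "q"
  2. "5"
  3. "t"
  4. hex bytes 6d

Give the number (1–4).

4

Key decimal bytes [87, 178, 171, 174, 170, 194, 57] = 57 b2 ab ae aa c2 39 is exactly B = 7 bytes: K' = 57 b2 ab ae aa c2 39.
K' ⊕ ipad = 61 84 9d 98 9c f4 0f; K' ⊕ opad = 0b ee f7 f2 f6 9e 65.
m1: inner = H(61 84 9d 98 9c f4 0f 71) = 04 2a; tag = H(0b ee f7 f2 f6 9e 65 04 2a) = 0509
m2: inner = H(61 84 9d 98 9c f4 0f 35) = 03 ee; tag = H(0b ee f7 f2 f6 9e 65 03 ee) = 05cc
m3: inner = H(61 84 9d 98 9c f4 0f 74) = 04 2d; tag = H(0b ee f7 f2 f6 9e 65 04 2d) = 050c
m4: inner = H(61 84 9d 98 9c f4 0f 6d) = 04 26; tag = H(0b ee f7 f2 f6 9e 65 04 26) = 0505 ← matches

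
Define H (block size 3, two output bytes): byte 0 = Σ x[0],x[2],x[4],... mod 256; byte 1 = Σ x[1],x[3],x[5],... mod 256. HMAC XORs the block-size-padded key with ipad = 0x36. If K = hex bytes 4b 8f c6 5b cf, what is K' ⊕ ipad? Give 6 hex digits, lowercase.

Key hex bytes 4b 8f c6 5b cf is 5 bytes > B = 3, so hash it first: H(key) = e0 ea, then zero-pad to 3 bytes: K' = e0 ea 00.
XOR each byte with 0x36: e0⊕36=d6, ea⊕36=dc, 00⊕36=36.

d6dc36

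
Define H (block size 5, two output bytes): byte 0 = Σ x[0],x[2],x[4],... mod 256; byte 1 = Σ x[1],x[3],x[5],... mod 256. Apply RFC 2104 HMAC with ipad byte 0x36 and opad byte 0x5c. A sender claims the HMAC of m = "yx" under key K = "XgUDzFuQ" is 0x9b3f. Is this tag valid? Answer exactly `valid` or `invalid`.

Key "XgUDzFuQ" = 58 67 55 44 7a 46 75 51 is 8 bytes > B = 5, so hash it first: H(key) = 9c 42, then zero-pad to 5 bytes: K' = 9c 42 00 00 00.
K' ⊕ ipad = aa 74 36 36 36; K' ⊕ opad = c0 1e 5c 5c 5c.
Inner hash: even-index sum = 398 mod 256 = 142; odd-index sum = 291 mod 256 = 35 → 8e 23.
Outer hash (recomputed tag): even-index sum = 411 mod 256 = 155; odd-index sum = 264 mod 256 = 8 → 9b 08.
Recomputed tag = 9b08; claimed = 9b3f → mismatch.

invalid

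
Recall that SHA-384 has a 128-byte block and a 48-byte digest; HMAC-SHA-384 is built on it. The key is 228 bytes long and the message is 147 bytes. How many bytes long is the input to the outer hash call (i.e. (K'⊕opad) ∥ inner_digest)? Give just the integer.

Key is 228 > 128 bytes, so it is hashed to 48 bytes then zero-padded to 128: |K'| = 128.
Outer input = (K'⊕opad) ∥ H(inner) → 128 + 48 = 176 bytes.

176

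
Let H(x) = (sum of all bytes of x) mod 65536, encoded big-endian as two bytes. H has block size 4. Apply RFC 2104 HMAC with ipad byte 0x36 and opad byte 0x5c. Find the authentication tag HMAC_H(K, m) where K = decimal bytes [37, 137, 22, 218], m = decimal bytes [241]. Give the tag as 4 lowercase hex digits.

Key decimal bytes [37, 137, 22, 218] = 25 89 16 da is exactly B = 4 bytes: K' = 25 89 16 da.
K' ⊕ ipad = 13 bf 20 ec.  K' ⊕ opad = 79 d5 4a 86.
Inner input = (K'⊕ipad) ∥ m = 13 bf 20 ec ∥ f1.
Inner hash: sum = 19+191+32+236+241 = 719 → 02 cf.
Outer input = (K'⊕opad) ∥ inner = 79 d5 4a 86 ∥ 02 cf.
Outer hash (tag): sum = 121+213+74+134+2+207 = 751 → 02 ef.

02ef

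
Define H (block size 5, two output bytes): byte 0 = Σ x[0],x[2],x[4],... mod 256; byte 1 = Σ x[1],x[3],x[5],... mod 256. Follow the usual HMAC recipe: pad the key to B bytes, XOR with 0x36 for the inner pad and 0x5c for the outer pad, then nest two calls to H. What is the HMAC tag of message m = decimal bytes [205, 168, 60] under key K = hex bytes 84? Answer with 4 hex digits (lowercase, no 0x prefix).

057e

Key hex bytes 84 is 1 byte ≤ B = 5; zero-pad to 5 bytes: K' = 84 00 00 00 00.
K' ⊕ ipad = b2 36 36 36 36.  K' ⊕ opad = d8 5c 5c 5c 5c.
Inner input = (K'⊕ipad) ∥ m = b2 36 36 36 36 ∥ cd a8 3c.
Inner hash: even-index sum = 454 mod 256 = 198; odd-index sum = 373 mod 256 = 117 → c6 75.
Outer input = (K'⊕opad) ∥ inner = d8 5c 5c 5c 5c ∥ c6 75.
Outer hash (tag): even-index sum = 517 mod 256 = 5; odd-index sum = 382 mod 256 = 126 → 05 7e.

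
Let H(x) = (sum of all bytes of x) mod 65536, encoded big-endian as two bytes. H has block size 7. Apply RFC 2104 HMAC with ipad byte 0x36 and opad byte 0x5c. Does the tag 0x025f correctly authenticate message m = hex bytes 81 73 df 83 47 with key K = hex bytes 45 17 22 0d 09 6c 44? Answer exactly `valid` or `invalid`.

valid

Key hex bytes 45 17 22 0d 09 6c 44 is exactly B = 7 bytes: K' = 45 17 22 0d 09 6c 44.
K' ⊕ ipad = 73 21 14 3b 3f 5a 72; K' ⊕ opad = 19 4b 7e 51 55 30 18.
Inner hash: sum = 115+33+20+59+63+90+114+129+115+223+131+71 = 1163 → 04 8b.
Outer hash (recomputed tag): sum = 25+75+126+81+85+48+24+4+139 = 607 → 02 5f.
Recomputed tag = 025f; claimed = 025f → match.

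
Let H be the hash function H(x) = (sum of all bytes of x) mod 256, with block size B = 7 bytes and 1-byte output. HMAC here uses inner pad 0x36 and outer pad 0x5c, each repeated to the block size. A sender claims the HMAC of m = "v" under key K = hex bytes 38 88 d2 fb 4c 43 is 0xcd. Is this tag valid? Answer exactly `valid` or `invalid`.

invalid

Key hex bytes 38 88 d2 fb 4c 43 is 6 bytes ≤ B = 7; zero-pad to 7 bytes: K' = 38 88 d2 fb 4c 43 00.
K' ⊕ ipad = 0e be e4 cd 7a 75 36; K' ⊕ opad = 64 d4 8e a7 10 1f 5c.
Inner hash: sum = 14+190+228+205+122+117+54+118 = 1048; mod 256 = 24 → 18.
Outer hash (recomputed tag): sum = 100+212+142+167+16+31+92+24 = 784; mod 256 = 16 → 10.
Recomputed tag = 10; claimed = cd → mismatch.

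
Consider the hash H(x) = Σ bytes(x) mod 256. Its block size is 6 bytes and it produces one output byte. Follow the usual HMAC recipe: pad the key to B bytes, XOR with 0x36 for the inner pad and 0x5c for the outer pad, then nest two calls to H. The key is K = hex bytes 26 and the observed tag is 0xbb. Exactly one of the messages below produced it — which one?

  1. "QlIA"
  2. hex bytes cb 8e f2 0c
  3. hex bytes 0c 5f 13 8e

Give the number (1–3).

2

Key hex bytes 26 is 1 byte ≤ B = 6; zero-pad to 6 bytes: K' = 26 00 00 00 00 00.
K' ⊕ ipad = 10 36 36 36 36 36; K' ⊕ opad = 7a 5c 5c 5c 5c 5c.
m1: inner = H(10 36 36 36 36 36 51 6c 49 41) = 65; tag = H(7a 5c 5c 5c 5c 5c 65) = ab
m2: inner = H(10 36 36 36 36 36 cb 8e f2 0c) = 75; tag = H(7a 5c 5c 5c 5c 5c 75) = bb ← matches
m3: inner = H(10 36 36 36 36 36 0c 5f 13 8e) = 2a; tag = H(7a 5c 5c 5c 5c 5c 2a) = 70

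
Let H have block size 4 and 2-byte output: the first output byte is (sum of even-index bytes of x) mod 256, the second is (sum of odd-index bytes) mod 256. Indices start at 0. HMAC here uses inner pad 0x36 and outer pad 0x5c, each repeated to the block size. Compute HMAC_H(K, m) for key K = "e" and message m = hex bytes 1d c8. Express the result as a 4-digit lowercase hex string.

3bec

Key "e" = 65 is 1 byte ≤ B = 4; zero-pad to 4 bytes: K' = 65 00 00 00.
K' ⊕ ipad = 53 36 36 36.  K' ⊕ opad = 39 5c 5c 5c.
Inner input = (K'⊕ipad) ∥ m = 53 36 36 36 ∥ 1d c8.
Inner hash: even-index sum = 166 mod 256 = 166; odd-index sum = 308 mod 256 = 52 → a6 34.
Outer input = (K'⊕opad) ∥ inner = 39 5c 5c 5c ∥ a6 34.
Outer hash (tag): even-index sum = 315 mod 256 = 59; odd-index sum = 236 mod 256 = 236 → 3b ec.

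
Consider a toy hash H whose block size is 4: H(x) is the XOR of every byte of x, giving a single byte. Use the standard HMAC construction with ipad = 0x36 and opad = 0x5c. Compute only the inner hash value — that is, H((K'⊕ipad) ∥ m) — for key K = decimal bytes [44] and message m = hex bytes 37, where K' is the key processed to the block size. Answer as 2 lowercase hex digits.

1b

Key decimal bytes [44] = 2c is 1 byte ≤ B = 4; zero-pad to 4 bytes: K' = 2c 00 00 00.
K' ⊕ ipad = 1a 36 36 36.
Inner input = 1a 36 36 36 ∥ 37.
Inner hash: XOR 1a⊕36⊕36⊕36⊕37 = 1b.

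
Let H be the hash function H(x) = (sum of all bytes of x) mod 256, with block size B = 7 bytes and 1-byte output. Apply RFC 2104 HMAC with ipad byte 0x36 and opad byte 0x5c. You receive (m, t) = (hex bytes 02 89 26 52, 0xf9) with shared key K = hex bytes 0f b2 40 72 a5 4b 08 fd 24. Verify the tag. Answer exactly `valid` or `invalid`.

valid

Key hex bytes 0f b2 40 72 a5 4b 08 fd 24 is 9 bytes > B = 7, so hash it first: H(key) = 8c, then zero-pad to 7 bytes: K' = 8c 00 00 00 00 00 00.
K' ⊕ ipad = ba 36 36 36 36 36 36; K' ⊕ opad = d0 5c 5c 5c 5c 5c 5c.
Inner hash: sum = 186+54+54+54+54+54+54+2+137+38+82 = 769; mod 256 = 1 → 01.
Outer hash (recomputed tag): sum = 208+92+92+92+92+92+92+1 = 761; mod 256 = 249 → f9.
Recomputed tag = f9; claimed = f9 → match.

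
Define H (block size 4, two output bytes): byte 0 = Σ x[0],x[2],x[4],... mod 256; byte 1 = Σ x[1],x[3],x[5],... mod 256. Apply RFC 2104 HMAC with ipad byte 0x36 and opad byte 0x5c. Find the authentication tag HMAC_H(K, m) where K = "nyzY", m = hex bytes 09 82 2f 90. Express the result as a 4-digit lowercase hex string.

34fa

Key "nyzY" = 6e 79 7a 59 is exactly B = 4 bytes: K' = 6e 79 7a 59.
K' ⊕ ipad = 58 4f 4c 6f.  K' ⊕ opad = 32 25 26 05.
Inner input = (K'⊕ipad) ∥ m = 58 4f 4c 6f ∥ 09 82 2f 90.
Inner hash: even-index sum = 220 mod 256 = 220; odd-index sum = 464 mod 256 = 208 → dc d0.
Outer input = (K'⊕opad) ∥ inner = 32 25 26 05 ∥ dc d0.
Outer hash (tag): even-index sum = 308 mod 256 = 52; odd-index sum = 250 mod 256 = 250 → 34 fa.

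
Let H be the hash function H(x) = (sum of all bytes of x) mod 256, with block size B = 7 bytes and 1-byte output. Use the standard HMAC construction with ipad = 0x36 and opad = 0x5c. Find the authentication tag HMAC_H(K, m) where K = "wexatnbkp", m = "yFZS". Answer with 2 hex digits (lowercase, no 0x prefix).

Key "wexatnbkp" = 77 65 78 61 74 6e 62 6b 70 is 9 bytes > B = 7, so hash it first: H(key) = d4, then zero-pad to 7 bytes: K' = d4 00 00 00 00 00 00.
K' ⊕ ipad = e2 36 36 36 36 36 36.  K' ⊕ opad = 88 5c 5c 5c 5c 5c 5c.
Inner input = (K'⊕ipad) ∥ m = e2 36 36 36 36 36 36 ∥ 79 46 5a 53.
Inner hash: sum = 226+54+54+54+54+54+54+121+70+90+83 = 914; mod 256 = 146 → 92.
Outer input = (K'⊕opad) ∥ inner = 88 5c 5c 5c 5c 5c 5c ∥ 92.
Outer hash (tag): sum = 136+92+92+92+92+92+92+146 = 834; mod 256 = 66 → 42.

42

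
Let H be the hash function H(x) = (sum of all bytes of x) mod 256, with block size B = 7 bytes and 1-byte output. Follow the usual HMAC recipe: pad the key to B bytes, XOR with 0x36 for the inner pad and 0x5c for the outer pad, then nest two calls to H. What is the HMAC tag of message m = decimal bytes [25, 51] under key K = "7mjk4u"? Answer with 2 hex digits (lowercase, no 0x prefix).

d2

Key "7mjk4u" = 37 6d 6a 6b 34 75 is 6 bytes ≤ B = 7; zero-pad to 7 bytes: K' = 37 6d 6a 6b 34 75 00.
K' ⊕ ipad = 01 5b 5c 5d 02 43 36.  K' ⊕ opad = 6b 31 36 37 68 29 5c.
Inner input = (K'⊕ipad) ∥ m = 01 5b 5c 5d 02 43 36 ∥ 19 33.
Inner hash: sum = 1+91+92+93+2+67+54+25+51 = 476; mod 256 = 220 → dc.
Outer input = (K'⊕opad) ∥ inner = 6b 31 36 37 68 29 5c ∥ dc.
Outer hash (tag): sum = 107+49+54+55+104+41+92+220 = 722; mod 256 = 210 → d2.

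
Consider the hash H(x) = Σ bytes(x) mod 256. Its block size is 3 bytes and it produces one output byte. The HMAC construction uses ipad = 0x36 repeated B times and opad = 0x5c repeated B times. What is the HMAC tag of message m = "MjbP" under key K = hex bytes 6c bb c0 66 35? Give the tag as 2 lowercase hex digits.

Key hex bytes 6c bb c0 66 35 is 5 bytes > B = 3, so hash it first: H(key) = 82, then zero-pad to 3 bytes: K' = 82 00 00.
K' ⊕ ipad = b4 36 36.  K' ⊕ opad = de 5c 5c.
Inner input = (K'⊕ipad) ∥ m = b4 36 36 ∥ 4d 6a 62 50.
Inner hash: sum = 180+54+54+77+106+98+80 = 649; mod 256 = 137 → 89.
Outer input = (K'⊕opad) ∥ inner = de 5c 5c ∥ 89.
Outer hash (tag): sum = 222+92+92+137 = 543; mod 256 = 31 → 1f.

1f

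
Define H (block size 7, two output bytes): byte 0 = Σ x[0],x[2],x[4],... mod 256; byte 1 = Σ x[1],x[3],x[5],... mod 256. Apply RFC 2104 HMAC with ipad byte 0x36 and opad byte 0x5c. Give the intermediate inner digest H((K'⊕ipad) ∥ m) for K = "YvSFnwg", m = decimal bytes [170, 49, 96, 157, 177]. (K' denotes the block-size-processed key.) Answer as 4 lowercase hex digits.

4bac

Key "YvSFnwg" = 59 76 53 46 6e 77 67 is exactly B = 7 bytes: K' = 59 76 53 46 6e 77 67.
K' ⊕ ipad = 6f 40 65 70 58 41 51.
Inner input = 6f 40 65 70 58 41 51 ∥ aa 31 60 9d b1.
Inner hash: even-index sum = 587 mod 256 = 75; odd-index sum = 684 mod 256 = 172 → 4b ac.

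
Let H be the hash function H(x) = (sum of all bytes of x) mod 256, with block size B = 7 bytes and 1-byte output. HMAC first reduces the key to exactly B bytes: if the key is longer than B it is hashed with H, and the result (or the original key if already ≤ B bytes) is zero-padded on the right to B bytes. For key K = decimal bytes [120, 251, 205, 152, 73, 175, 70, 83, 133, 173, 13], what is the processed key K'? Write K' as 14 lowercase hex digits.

|K| = 11 > B = 7, so first hash the key.
H(K): sum = 120+251+205+152+73+175+70+83+133+173+13 = 1448; mod 256 = 168 → a8.
Zero-pad H(K) = a8 to 7 bytes: K' = a8 00 00 00 00 00 00.

a8000000000000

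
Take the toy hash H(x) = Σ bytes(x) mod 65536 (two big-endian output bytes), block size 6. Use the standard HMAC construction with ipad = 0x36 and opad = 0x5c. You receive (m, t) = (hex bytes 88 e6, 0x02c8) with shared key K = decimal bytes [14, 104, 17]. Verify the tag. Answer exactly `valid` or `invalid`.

invalid

Key decimal bytes [14, 104, 17] = 0e 68 11 is 3 bytes ≤ B = 6; zero-pad to 6 bytes: K' = 0e 68 11 00 00 00.
K' ⊕ ipad = 38 5e 27 36 36 36; K' ⊕ opad = 52 34 4d 5c 5c 5c.
Inner hash: sum = 56+94+39+54+54+54+136+230 = 717 → 02 cd.
Outer hash (recomputed tag): sum = 82+52+77+92+92+92+2+205 = 694 → 02 b6.
Recomputed tag = 02b6; claimed = 02c8 → mismatch.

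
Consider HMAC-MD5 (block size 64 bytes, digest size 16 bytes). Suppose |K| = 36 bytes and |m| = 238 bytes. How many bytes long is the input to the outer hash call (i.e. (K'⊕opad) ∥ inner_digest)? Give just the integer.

Key is 36 ≤ 64 bytes, zero-padded: |K'| = 64.
Outer input = (K'⊕opad) ∥ H(inner) → 64 + 16 = 80 bytes.

80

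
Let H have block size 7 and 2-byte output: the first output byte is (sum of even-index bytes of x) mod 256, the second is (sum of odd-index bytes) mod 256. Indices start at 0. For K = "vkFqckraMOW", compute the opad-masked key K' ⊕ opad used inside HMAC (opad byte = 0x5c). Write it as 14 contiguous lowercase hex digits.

69ab5c5c5c5c5c

Key "vkFqckraMOW" = 76 6b 46 71 63 6b 72 61 4d 4f 57 is 11 bytes > B = 7, so hash it first: H(key) = 35 f7, then zero-pad to 7 bytes: K' = 35 f7 00 00 00 00 00.
XOR each byte with 0x5c: 35⊕5c=69, f7⊕5c=ab, 00⊕5c=5c, 00⊕5c=5c, 00⊕5c=5c, 00⊕5c=5c, 00⊕5c=5c.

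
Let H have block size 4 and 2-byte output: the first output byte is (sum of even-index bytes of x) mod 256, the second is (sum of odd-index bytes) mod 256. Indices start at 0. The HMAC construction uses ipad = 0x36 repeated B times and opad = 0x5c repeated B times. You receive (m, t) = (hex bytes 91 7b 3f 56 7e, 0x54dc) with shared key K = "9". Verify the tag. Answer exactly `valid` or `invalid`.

Key "9" = 39 is 1 byte ≤ B = 4; zero-pad to 4 bytes: K' = 39 00 00 00.
K' ⊕ ipad = 0f 36 36 36; K' ⊕ opad = 65 5c 5c 5c.
Inner hash: even-index sum = 403 mod 256 = 147; odd-index sum = 317 mod 256 = 61 → 93 3d.
Outer hash (recomputed tag): even-index sum = 340 mod 256 = 84; odd-index sum = 245 mod 256 = 245 → 54 f5.
Recomputed tag = 54f5; claimed = 54dc → mismatch.

invalid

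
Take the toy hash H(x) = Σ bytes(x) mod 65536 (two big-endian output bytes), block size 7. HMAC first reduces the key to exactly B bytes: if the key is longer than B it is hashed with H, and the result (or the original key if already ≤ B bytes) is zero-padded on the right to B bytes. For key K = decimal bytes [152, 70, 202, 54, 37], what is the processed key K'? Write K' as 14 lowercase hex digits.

9846ca36250000

Key decimal bytes [152, 70, 202, 54, 37] = 98 46 ca 36 25 is 5 bytes ≤ B = 7; zero-pad to 7 bytes: K' = 98 46 ca 36 25 00 00.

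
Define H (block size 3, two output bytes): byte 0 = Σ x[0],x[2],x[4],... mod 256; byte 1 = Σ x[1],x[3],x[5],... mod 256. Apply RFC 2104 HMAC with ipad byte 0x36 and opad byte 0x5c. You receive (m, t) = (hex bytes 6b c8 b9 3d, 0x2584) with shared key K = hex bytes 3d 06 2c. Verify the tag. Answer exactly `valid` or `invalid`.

Key hex bytes 3d 06 2c is exactly B = 3 bytes: K' = 3d 06 2c.
K' ⊕ ipad = 0b 30 1a; K' ⊕ opad = 61 5a 70.
Inner hash: even-index sum = 298 mod 256 = 42; odd-index sum = 340 mod 256 = 84 → 2a 54.
Outer hash (recomputed tag): even-index sum = 293 mod 256 = 37; odd-index sum = 132 mod 256 = 132 → 25 84.
Recomputed tag = 2584; claimed = 2584 → match.

valid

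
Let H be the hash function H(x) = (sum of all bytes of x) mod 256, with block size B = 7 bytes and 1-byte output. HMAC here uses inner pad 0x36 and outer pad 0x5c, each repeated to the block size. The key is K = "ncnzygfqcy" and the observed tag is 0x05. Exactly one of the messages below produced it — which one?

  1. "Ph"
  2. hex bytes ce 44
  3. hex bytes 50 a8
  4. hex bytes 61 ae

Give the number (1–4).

4

Key "ncnzygfqcy" = 6e 63 6e 7a 79 67 66 71 63 79 is 10 bytes > B = 7, so hash it first: H(key) = 4c, then zero-pad to 7 bytes: K' = 4c 00 00 00 00 00 00.
K' ⊕ ipad = 7a 36 36 36 36 36 36; K' ⊕ opad = 10 5c 5c 5c 5c 5c 5c.
m1: inner = H(7a 36 36 36 36 36 36 50 68) = 76; tag = H(10 5c 5c 5c 5c 5c 5c 76) = ae
m2: inner = H(7a 36 36 36 36 36 36 ce 44) = d0; tag = H(10 5c 5c 5c 5c 5c 5c d0) = 08
m3: inner = H(7a 36 36 36 36 36 36 50 a8) = b6; tag = H(10 5c 5c 5c 5c 5c 5c b6) = ee
m4: inner = H(7a 36 36 36 36 36 36 61 ae) = cd; tag = H(10 5c 5c 5c 5c 5c 5c cd) = 05 ← matches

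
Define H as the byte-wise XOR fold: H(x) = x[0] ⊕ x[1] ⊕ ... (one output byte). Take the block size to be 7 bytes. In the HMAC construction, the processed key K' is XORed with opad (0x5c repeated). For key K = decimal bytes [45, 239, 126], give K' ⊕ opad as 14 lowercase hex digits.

71b3225c5c5c5c

Key decimal bytes [45, 239, 126] = 2d ef 7e is 3 bytes ≤ B = 7; zero-pad to 7 bytes: K' = 2d ef 7e 00 00 00 00.
XOR each byte with 0x5c: 2d⊕5c=71, ef⊕5c=b3, 7e⊕5c=22, 00⊕5c=5c, 00⊕5c=5c, 00⊕5c=5c, 00⊕5c=5c.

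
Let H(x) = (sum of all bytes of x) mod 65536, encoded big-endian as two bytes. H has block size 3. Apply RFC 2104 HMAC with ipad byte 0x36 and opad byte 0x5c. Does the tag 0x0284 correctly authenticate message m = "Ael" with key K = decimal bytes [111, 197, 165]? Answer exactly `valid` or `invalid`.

invalid

Key decimal bytes [111, 197, 165] = 6f c5 a5 is exactly B = 3 bytes: K' = 6f c5 a5.
K' ⊕ ipad = 59 f3 93; K' ⊕ opad = 33 99 f9.
Inner hash: sum = 89+243+147+65+101+108 = 753 → 02 f1.
Outer hash (recomputed tag): sum = 51+153+249+2+241 = 696 → 02 b8.
Recomputed tag = 02b8; claimed = 0284 → mismatch.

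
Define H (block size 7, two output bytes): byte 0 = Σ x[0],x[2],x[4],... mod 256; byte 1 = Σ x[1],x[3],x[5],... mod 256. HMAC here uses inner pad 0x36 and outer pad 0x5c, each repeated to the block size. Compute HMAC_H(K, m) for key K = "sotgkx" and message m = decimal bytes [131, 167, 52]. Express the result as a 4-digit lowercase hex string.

9953

Key "sotgkx" = 73 6f 74 67 6b 78 is 6 bytes ≤ B = 7; zero-pad to 7 bytes: K' = 73 6f 74 67 6b 78 00.
K' ⊕ ipad = 45 59 42 51 5d 4e 36.  K' ⊕ opad = 2f 33 28 3b 37 24 5c.
Inner input = (K'⊕ipad) ∥ m = 45 59 42 51 5d 4e 36 ∥ 83 a7 34.
Inner hash: even-index sum = 449 mod 256 = 193; odd-index sum = 431 mod 256 = 175 → c1 af.
Outer input = (K'⊕opad) ∥ inner = 2f 33 28 3b 37 24 5c ∥ c1 af.
Outer hash (tag): even-index sum = 409 mod 256 = 153; odd-index sum = 339 mod 256 = 83 → 99 53.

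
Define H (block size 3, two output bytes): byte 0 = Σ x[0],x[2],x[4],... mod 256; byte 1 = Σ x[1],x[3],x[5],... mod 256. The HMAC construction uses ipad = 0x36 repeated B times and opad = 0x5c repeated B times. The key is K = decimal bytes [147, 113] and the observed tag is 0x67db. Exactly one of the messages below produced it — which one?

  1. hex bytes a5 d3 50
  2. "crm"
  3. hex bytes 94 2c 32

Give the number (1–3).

Key decimal bytes [147, 113] = 93 71 is 2 bytes ≤ B = 3; zero-pad to 3 bytes: K' = 93 71 00.
K' ⊕ ipad = a5 47 36; K' ⊕ opad = cf 2d 5c.
m1: inner = H(a5 47 36 a5 d3 50) = ae 3c; tag = H(cf 2d 5c ae 3c) = 67db ← matches
m2: inner = H(a5 47 36 63 72 6d) = 4d 17; tag = H(cf 2d 5c 4d 17) = 427a
m3: inner = H(a5 47 36 94 2c 32) = 07 0d; tag = H(cf 2d 5c 07 0d) = 3834

1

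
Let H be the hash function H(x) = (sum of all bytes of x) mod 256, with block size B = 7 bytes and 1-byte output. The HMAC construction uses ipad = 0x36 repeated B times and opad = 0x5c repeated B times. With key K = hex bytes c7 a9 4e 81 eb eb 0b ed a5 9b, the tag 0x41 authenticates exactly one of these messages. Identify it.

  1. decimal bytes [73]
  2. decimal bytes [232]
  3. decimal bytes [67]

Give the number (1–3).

1

Key hex bytes c7 a9 4e 81 eb eb 0b ed a5 9b is 10 bytes > B = 7, so hash it first: H(key) = 4d, then zero-pad to 7 bytes: K' = 4d 00 00 00 00 00 00.
K' ⊕ ipad = 7b 36 36 36 36 36 36; K' ⊕ opad = 11 5c 5c 5c 5c 5c 5c.
m1: inner = H(7b 36 36 36 36 36 36 49) = 08; tag = H(11 5c 5c 5c 5c 5c 5c 08) = 41 ← matches
m2: inner = H(7b 36 36 36 36 36 36 e8) = a7; tag = H(11 5c 5c 5c 5c 5c 5c a7) = e0
m3: inner = H(7b 36 36 36 36 36 36 43) = 02; tag = H(11 5c 5c 5c 5c 5c 5c 02) = 3b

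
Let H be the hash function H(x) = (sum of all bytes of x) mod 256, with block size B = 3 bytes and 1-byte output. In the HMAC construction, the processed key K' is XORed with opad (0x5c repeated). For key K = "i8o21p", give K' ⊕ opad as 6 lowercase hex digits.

bf5c5c

Key "i8o21p" = 69 38 6f 32 31 70 is 6 bytes > B = 3, so hash it first: H(key) = e3, then zero-pad to 3 bytes: K' = e3 00 00.
XOR each byte with 0x5c: e3⊕5c=bf, 00⊕5c=5c, 00⊕5c=5c.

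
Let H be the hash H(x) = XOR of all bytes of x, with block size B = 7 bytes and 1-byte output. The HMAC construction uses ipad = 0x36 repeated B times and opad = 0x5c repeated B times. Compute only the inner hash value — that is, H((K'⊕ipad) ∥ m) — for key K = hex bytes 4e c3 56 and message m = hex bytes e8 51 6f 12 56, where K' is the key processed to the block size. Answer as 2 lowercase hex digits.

7f

Key hex bytes 4e c3 56 is 3 bytes ≤ B = 7; zero-pad to 7 bytes: K' = 4e c3 56 00 00 00 00.
K' ⊕ ipad = 78 f5 60 36 36 36 36.
Inner input = 78 f5 60 36 36 36 36 ∥ e8 51 6f 12 56.
Inner hash: XOR 78⊕f5⊕60⊕36⊕36⊕36⊕36⊕e8⊕51⊕6f⊕12⊕56 = 7f.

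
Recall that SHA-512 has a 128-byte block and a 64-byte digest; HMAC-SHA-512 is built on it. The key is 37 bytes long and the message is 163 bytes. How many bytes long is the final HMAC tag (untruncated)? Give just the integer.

64

The tag is one SHA-512 digest: 64 bytes.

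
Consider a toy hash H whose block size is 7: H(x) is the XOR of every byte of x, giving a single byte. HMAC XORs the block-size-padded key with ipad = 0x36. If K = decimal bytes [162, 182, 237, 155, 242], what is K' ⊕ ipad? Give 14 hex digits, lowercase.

9480dbadc43636

Key decimal bytes [162, 182, 237, 155, 242] = a2 b6 ed 9b f2 is 5 bytes ≤ B = 7; zero-pad to 7 bytes: K' = a2 b6 ed 9b f2 00 00.
XOR each byte with 0x36: a2⊕36=94, b6⊕36=80, ed⊕36=db, 9b⊕36=ad, f2⊕36=c4, 00⊕36=36, 00⊕36=36.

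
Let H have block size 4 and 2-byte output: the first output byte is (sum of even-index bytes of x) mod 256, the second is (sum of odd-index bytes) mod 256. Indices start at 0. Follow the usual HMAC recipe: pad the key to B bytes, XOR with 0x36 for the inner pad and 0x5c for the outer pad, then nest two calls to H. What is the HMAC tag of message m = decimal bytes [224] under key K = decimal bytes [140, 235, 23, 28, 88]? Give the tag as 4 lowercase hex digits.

e61e

Key decimal bytes [140, 235, 23, 28, 88] = 8c eb 17 1c 58 is 5 bytes > B = 4, so hash it first: H(key) = fb 07, then zero-pad to 4 bytes: K' = fb 07 00 00.
K' ⊕ ipad = cd 31 36 36.  K' ⊕ opad = a7 5b 5c 5c.
Inner input = (K'⊕ipad) ∥ m = cd 31 36 36 ∥ e0.
Inner hash: even-index sum = 483 mod 256 = 227; odd-index sum = 103 mod 256 = 103 → e3 67.
Outer input = (K'⊕opad) ∥ inner = a7 5b 5c 5c ∥ e3 67.
Outer hash (tag): even-index sum = 486 mod 256 = 230; odd-index sum = 286 mod 256 = 30 → e6 1e.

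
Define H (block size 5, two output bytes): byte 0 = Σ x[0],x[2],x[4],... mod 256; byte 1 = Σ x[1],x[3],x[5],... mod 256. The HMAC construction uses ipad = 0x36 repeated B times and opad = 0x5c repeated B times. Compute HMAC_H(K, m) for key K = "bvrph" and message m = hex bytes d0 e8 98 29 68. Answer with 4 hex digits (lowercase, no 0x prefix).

f65d

Key "bvrph" = 62 76 72 70 68 is exactly B = 5 bytes: K' = 62 76 72 70 68.
K' ⊕ ipad = 54 40 44 46 5e.  K' ⊕ opad = 3e 2a 2e 2c 34.
Inner input = (K'⊕ipad) ∥ m = 54 40 44 46 5e ∥ d0 e8 98 29 68.
Inner hash: even-index sum = 519 mod 256 = 7; odd-index sum = 598 mod 256 = 86 → 07 56.
Outer input = (K'⊕opad) ∥ inner = 3e 2a 2e 2c 34 ∥ 07 56.
Outer hash (tag): even-index sum = 246 mod 256 = 246; odd-index sum = 93 mod 256 = 93 → f6 5d.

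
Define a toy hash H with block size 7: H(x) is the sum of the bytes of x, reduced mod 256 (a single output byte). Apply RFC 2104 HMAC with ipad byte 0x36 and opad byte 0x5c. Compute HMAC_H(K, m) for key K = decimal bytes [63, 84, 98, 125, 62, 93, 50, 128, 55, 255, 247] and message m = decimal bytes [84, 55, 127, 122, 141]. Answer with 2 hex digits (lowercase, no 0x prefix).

07

Key decimal bytes [63, 84, 98, 125, 62, 93, 50, 128, 55, 255, 247] = 3f 54 62 7d 3e 5d 32 80 37 ff f7 is 11 bytes > B = 7, so hash it first: H(key) = ec, then zero-pad to 7 bytes: K' = ec 00 00 00 00 00 00.
K' ⊕ ipad = da 36 36 36 36 36 36.  K' ⊕ opad = b0 5c 5c 5c 5c 5c 5c.
Inner input = (K'⊕ipad) ∥ m = da 36 36 36 36 36 36 ∥ 54 37 7f 7a 8d.
Inner hash: sum = 218+54+54+54+54+54+54+84+55+127+122+141 = 1071; mod 256 = 47 → 2f.
Outer input = (K'⊕opad) ∥ inner = b0 5c 5c 5c 5c 5c 5c ∥ 2f.
Outer hash (tag): sum = 176+92+92+92+92+92+92+47 = 775; mod 256 = 7 → 07.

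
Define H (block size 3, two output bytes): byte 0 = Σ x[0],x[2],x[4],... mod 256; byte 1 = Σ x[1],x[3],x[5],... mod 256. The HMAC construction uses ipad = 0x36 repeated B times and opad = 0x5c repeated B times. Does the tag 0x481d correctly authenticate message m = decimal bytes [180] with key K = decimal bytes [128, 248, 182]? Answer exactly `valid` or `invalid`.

invalid

Key decimal bytes [128, 248, 182] = 80 f8 b6 is exactly B = 3 bytes: K' = 80 f8 b6.
K' ⊕ ipad = b6 ce 80; K' ⊕ opad = dc a4 ea.
Inner hash: even-index sum = 310 mod 256 = 54; odd-index sum = 386 mod 256 = 130 → 36 82.
Outer hash (recomputed tag): even-index sum = 584 mod 256 = 72; odd-index sum = 218 mod 256 = 218 → 48 da.
Recomputed tag = 48da; claimed = 481d → mismatch.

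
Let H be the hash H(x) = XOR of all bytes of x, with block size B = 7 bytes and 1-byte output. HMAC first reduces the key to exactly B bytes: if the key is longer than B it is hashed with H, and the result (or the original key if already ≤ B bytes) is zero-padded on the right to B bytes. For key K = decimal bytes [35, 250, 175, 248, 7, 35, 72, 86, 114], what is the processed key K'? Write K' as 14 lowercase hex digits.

c6000000000000

|K| = 9 > B = 7, so first hash the key.
H(K): XOR 23⊕fa⊕af⊕f8⊕07⊕23⊕48⊕56⊕72 = c6.
Zero-pad H(K) = c6 to 7 bytes: K' = c6 00 00 00 00 00 00.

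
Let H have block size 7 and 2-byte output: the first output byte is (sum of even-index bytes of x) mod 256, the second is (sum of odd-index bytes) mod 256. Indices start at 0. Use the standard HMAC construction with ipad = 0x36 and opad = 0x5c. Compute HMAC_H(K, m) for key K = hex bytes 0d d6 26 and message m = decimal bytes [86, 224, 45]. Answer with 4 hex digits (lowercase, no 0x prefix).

52d9

Key hex bytes 0d d6 26 is 3 bytes ≤ B = 7; zero-pad to 7 bytes: K' = 0d d6 26 00 00 00 00.
K' ⊕ ipad = 3b e0 10 36 36 36 36.  K' ⊕ opad = 51 8a 7a 5c 5c 5c 5c.
Inner input = (K'⊕ipad) ∥ m = 3b e0 10 36 36 36 36 ∥ 56 e0 2d.
Inner hash: even-index sum = 407 mod 256 = 151; odd-index sum = 463 mod 256 = 207 → 97 cf.
Outer input = (K'⊕opad) ∥ inner = 51 8a 7a 5c 5c 5c 5c ∥ 97 cf.
Outer hash (tag): even-index sum = 594 mod 256 = 82; odd-index sum = 473 mod 256 = 217 → 52 d9.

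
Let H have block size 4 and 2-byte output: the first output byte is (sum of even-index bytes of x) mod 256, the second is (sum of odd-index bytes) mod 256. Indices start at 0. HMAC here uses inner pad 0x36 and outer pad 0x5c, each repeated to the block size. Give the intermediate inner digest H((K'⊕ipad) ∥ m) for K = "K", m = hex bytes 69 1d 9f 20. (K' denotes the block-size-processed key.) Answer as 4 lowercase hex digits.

Key "K" = 4b is 1 byte ≤ B = 4; zero-pad to 4 bytes: K' = 4b 00 00 00.
K' ⊕ ipad = 7d 36 36 36.
Inner input = 7d 36 36 36 ∥ 69 1d 9f 20.
Inner hash: even-index sum = 443 mod 256 = 187; odd-index sum = 169 mod 256 = 169 → bb a9.

bba9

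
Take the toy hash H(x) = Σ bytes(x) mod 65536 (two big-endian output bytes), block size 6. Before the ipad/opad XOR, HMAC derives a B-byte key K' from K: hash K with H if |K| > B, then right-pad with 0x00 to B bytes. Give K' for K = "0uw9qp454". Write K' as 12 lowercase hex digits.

|K| = 9 > B = 6, so first hash the key.
H(K): sum = 48+117+119+57+113+112+52+53+52 = 723 → 02 d3.
Zero-pad H(K) = 02 d3 to 6 bytes: K' = 02 d3 00 00 00 00.

02d300000000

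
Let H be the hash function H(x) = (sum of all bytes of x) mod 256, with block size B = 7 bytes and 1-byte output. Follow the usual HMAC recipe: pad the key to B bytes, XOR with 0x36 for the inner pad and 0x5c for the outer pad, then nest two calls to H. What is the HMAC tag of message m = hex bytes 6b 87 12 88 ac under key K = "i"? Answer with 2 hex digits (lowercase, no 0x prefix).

Key "i" = 69 is 1 byte ≤ B = 7; zero-pad to 7 bytes: K' = 69 00 00 00 00 00 00.
K' ⊕ ipad = 5f 36 36 36 36 36 36.  K' ⊕ opad = 35 5c 5c 5c 5c 5c 5c.
Inner input = (K'⊕ipad) ∥ m = 5f 36 36 36 36 36 36 ∥ 6b 87 12 88 ac.
Inner hash: sum = 95+54+54+54+54+54+54+107+135+18+136+172 = 987; mod 256 = 219 → db.
Outer input = (K'⊕opad) ∥ inner = 35 5c 5c 5c 5c 5c 5c ∥ db.
Outer hash (tag): sum = 53+92+92+92+92+92+92+219 = 824; mod 256 = 56 → 38.

38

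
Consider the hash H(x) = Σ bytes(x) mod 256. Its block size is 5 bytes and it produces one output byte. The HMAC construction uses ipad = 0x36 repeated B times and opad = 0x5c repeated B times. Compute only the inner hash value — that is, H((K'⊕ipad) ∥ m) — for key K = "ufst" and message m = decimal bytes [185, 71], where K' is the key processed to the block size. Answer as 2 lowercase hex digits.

Key "ufst" = 75 66 73 74 is 4 bytes ≤ B = 5; zero-pad to 5 bytes: K' = 75 66 73 74 00.
K' ⊕ ipad = 43 50 45 42 36.
Inner input = 43 50 45 42 36 ∥ b9 47.
Inner hash: sum = 67+80+69+66+54+185+71 = 592; mod 256 = 80 → 50.

50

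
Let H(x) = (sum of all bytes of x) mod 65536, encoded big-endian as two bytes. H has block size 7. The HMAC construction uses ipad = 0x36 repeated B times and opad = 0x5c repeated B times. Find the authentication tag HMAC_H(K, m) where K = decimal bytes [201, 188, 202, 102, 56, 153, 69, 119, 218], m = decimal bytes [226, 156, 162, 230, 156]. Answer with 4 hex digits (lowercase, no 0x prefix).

Key decimal bytes [201, 188, 202, 102, 56, 153, 69, 119, 218] = c9 bc ca 66 38 99 45 77 da is 9 bytes > B = 7, so hash it first: H(key) = 05 1c, then zero-pad to 7 bytes: K' = 05 1c 00 00 00 00 00.
K' ⊕ ipad = 33 2a 36 36 36 36 36.  K' ⊕ opad = 59 40 5c 5c 5c 5c 5c.
Inner input = (K'⊕ipad) ∥ m = 33 2a 36 36 36 36 36 ∥ e2 9c a2 e6 9c.
Inner hash: sum = 51+42+54+54+54+54+54+226+156+162+230+156 = 1293 → 05 0d.
Outer input = (K'⊕opad) ∥ inner = 59 40 5c 5c 5c 5c 5c ∥ 05 0d.
Outer hash (tag): sum = 89+64+92+92+92+92+92+5+13 = 631 → 02 77.

0277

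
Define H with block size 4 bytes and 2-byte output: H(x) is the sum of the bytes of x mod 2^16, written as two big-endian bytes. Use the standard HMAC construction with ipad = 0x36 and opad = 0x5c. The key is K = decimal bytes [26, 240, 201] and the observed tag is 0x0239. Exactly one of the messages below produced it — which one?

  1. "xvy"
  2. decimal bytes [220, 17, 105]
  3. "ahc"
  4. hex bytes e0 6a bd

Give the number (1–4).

Key decimal bytes [26, 240, 201] = 1a f0 c9 is 3 bytes ≤ B = 4; zero-pad to 4 bytes: K' = 1a f0 c9 00.
K' ⊕ ipad = 2c c6 ff 36; K' ⊕ opad = 46 ac 95 5c.
m1: inner = H(2c c6 ff 36 78 76 79) = 03 8e; tag = H(46 ac 95 5c 03 8e) = 0274
m2: inner = H(2c c6 ff 36 dc 11 69) = 03 7d; tag = H(46 ac 95 5c 03 7d) = 0263
m3: inner = H(2c c6 ff 36 61 68 63) = 03 53; tag = H(46 ac 95 5c 03 53) = 0239 ← matches
m4: inner = H(2c c6 ff 36 e0 6a bd) = 04 2e; tag = H(46 ac 95 5c 04 2e) = 0215

3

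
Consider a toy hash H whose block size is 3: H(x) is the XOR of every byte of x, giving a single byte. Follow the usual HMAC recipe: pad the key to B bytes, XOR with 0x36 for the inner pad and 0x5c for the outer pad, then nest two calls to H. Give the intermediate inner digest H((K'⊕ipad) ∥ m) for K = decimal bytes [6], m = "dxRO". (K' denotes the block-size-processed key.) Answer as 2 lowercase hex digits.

31

Key decimal bytes [6] = 06 is 1 byte ≤ B = 3; zero-pad to 3 bytes: K' = 06 00 00.
K' ⊕ ipad = 30 36 36.
Inner input = 30 36 36 ∥ 64 78 52 4f.
Inner hash: XOR 30⊕36⊕36⊕64⊕78⊕52⊕4f = 31.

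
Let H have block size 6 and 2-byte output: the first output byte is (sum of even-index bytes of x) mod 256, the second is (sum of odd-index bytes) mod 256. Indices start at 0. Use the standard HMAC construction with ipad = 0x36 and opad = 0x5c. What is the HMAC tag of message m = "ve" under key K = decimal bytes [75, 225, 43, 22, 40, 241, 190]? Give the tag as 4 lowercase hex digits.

041b

Key decimal bytes [75, 225, 43, 22, 40, 241, 190] = 4b e1 2b 16 28 f1 be is 7 bytes > B = 6, so hash it first: H(key) = 5c e8, then zero-pad to 6 bytes: K' = 5c e8 00 00 00 00.
K' ⊕ ipad = 6a de 36 36 36 36.  K' ⊕ opad = 00 b4 5c 5c 5c 5c.
Inner input = (K'⊕ipad) ∥ m = 6a de 36 36 36 36 ∥ 76 65.
Inner hash: even-index sum = 332 mod 256 = 76; odd-index sum = 431 mod 256 = 175 → 4c af.
Outer input = (K'⊕opad) ∥ inner = 00 b4 5c 5c 5c 5c ∥ 4c af.
Outer hash (tag): even-index sum = 260 mod 256 = 4; odd-index sum = 539 mod 256 = 27 → 04 1b.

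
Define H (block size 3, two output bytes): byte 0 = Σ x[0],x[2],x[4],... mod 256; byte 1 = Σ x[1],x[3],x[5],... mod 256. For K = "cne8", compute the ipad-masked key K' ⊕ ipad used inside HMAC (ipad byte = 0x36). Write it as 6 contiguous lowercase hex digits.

Key "cne8" = 63 6e 65 38 is 4 bytes > B = 3, so hash it first: H(key) = c8 a6, then zero-pad to 3 bytes: K' = c8 a6 00.
XOR each byte with 0x36: c8⊕36=fe, a6⊕36=90, 00⊕36=36.

fe9036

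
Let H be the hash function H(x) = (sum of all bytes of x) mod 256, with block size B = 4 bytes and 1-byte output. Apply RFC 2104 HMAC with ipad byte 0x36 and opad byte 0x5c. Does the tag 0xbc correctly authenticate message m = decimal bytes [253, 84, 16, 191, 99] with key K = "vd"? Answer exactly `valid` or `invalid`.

invalid

Key "vd" = 76 64 is 2 bytes ≤ B = 4; zero-pad to 4 bytes: K' = 76 64 00 00.
K' ⊕ ipad = 40 52 36 36; K' ⊕ opad = 2a 38 5c 5c.
Inner hash: sum = 64+82+54+54+253+84+16+191+99 = 897; mod 256 = 129 → 81.
Outer hash (recomputed tag): sum = 42+56+92+92+129 = 411; mod 256 = 155 → 9b.
Recomputed tag = 9b; claimed = bc → mismatch.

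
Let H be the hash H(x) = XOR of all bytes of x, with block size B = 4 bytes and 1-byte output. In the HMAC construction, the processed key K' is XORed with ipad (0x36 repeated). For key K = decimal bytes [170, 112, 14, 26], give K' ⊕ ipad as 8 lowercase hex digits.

Key decimal bytes [170, 112, 14, 26] = aa 70 0e 1a is exactly B = 4 bytes: K' = aa 70 0e 1a.
XOR each byte with 0x36: aa⊕36=9c, 70⊕36=46, 0e⊕36=38, 1a⊕36=2c.

9c46382c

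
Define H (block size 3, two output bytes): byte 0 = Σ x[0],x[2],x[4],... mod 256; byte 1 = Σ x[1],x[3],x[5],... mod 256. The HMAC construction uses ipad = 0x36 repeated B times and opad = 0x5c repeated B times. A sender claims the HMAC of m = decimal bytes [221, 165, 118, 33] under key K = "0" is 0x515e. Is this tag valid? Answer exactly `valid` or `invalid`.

Key "0" = 30 is 1 byte ≤ B = 3; zero-pad to 3 bytes: K' = 30 00 00.
K' ⊕ ipad = 06 36 36; K' ⊕ opad = 6c 5c 5c.
Inner hash: even-index sum = 258 mod 256 = 2; odd-index sum = 393 mod 256 = 137 → 02 89.
Outer hash (recomputed tag): even-index sum = 337 mod 256 = 81; odd-index sum = 94 mod 256 = 94 → 51 5e.
Recomputed tag = 515e; claimed = 515e → match.

valid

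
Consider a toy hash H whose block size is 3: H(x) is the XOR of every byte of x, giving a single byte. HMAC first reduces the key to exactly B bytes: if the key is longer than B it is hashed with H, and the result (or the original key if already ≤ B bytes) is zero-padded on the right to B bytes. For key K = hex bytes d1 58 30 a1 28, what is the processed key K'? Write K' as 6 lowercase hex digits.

|K| = 5 > B = 3, so first hash the key.
H(K): XOR d1⊕58⊕30⊕a1⊕28 = 30.
Zero-pad H(K) = 30 to 3 bytes: K' = 30 00 00.

300000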